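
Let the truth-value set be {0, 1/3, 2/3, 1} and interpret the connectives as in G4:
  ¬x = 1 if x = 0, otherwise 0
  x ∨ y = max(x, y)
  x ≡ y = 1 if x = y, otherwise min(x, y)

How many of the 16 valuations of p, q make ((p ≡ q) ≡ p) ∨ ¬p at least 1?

p = 0, q = 0 ↦ 1  ≥
p = 0, q = 1/3 ↦ 1  ≥
p = 0, q = 2/3 ↦ 1  ≥
p = 0, q = 1 ↦ 1  ≥
p = 1/3, q = 0 ↦ 0  <
p = 1/3, q = 1/3 ↦ 1/3  <
p = 1/3, q = 2/3 ↦ 1  ≥
p = 1/3, q = 1 ↦ 1  ≥
p = 2/3, q = 0 ↦ 0  <
p = 2/3, q = 1/3 ↦ 1/3  <
p = 2/3, q = 2/3 ↦ 2/3  <
p = 2/3, q = 1 ↦ 1  ≥
p = 1, q = 0 ↦ 0  <
p = 1, q = 1/3 ↦ 1/3  <
p = 1, q = 2/3 ↦ 2/3  <
p = 1, q = 1 ↦ 1  ≥
So 8 of the 16 assignments meet the threshold.

8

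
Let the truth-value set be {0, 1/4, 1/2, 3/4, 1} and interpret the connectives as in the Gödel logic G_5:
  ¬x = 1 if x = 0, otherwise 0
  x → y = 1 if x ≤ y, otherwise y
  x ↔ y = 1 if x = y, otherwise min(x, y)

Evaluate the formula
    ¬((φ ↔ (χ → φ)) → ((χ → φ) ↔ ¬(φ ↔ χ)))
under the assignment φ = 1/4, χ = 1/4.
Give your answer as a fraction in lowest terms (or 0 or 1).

χ → φ = 1/4 → 1/4 = 1
φ ↔ (χ → φ) = 1/4 ↔ 1 = 1/4
χ → φ = 1/4 → 1/4 = 1
φ ↔ χ = 1/4 ↔ 1/4 = 1
¬(φ ↔ χ) = ¬1 = 0
(χ → φ) ↔ ¬(φ ↔ χ) = 1 ↔ 0 = 0
(φ ↔ (χ → φ)) → ((χ → φ) ↔ ¬(φ ↔ χ)) = 1/4 → 0 = 0
¬((φ ↔ (χ → φ)) → ((χ → φ) ↔ ¬(φ ↔ χ))) = ¬0 = 1

1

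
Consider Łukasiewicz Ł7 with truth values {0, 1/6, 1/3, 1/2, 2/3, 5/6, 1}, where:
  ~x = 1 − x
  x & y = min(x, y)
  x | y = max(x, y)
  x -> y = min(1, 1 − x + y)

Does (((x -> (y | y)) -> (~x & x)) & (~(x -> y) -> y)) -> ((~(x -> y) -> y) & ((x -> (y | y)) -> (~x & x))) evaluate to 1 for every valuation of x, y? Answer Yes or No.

Yes

At x = 1/6, y = 5/6, for instance:
y | y = 5/6 | 5/6 = 5/6
x -> (y | y) = 1/6 -> 5/6 = 1
~x = ~1/6 = 5/6
~x & x = 5/6 & 1/6 = 1/6
(x -> (y | y)) -> (~x & x) = 1 -> 1/6 = 1/6
x -> y = 1/6 -> 5/6 = 1
~(x -> y) = ~1 = 0
~(x -> y) -> y = 0 -> 5/6 = 1
((x -> (y | y)) -> (~x & x)) & (~(x -> y) -> y) = 1/6 & 1 = 1/6
(~(x -> y) -> y) & ((x -> (y | y)) -> (~x & x)) = 1 & 1/6 = 1/6
(((x -> (y | y)) -> (~x & x)) & (~(x -> y) -> y)) -> ((~(x -> y) -> y) & ((x -> (y | y)) -> (~x & x))) = 1/6 -> 1/6 = 1
and checking the remaining 48 assignments likewise gives ≥ 1 in every case.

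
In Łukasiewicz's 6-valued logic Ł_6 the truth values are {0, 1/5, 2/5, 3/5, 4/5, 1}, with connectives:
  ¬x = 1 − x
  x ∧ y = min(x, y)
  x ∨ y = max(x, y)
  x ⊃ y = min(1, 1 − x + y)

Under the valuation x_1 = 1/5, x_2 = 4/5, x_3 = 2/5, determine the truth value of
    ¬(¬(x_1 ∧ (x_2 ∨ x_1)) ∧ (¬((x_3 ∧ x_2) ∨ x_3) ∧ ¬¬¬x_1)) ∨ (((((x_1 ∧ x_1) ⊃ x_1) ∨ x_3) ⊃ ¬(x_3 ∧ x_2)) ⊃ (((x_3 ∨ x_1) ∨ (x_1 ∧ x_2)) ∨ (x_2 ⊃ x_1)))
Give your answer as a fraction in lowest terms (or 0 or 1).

x_2 ∨ x_1 = 4/5 ∨ 1/5 = 4/5
x_1 ∧ (x_2 ∨ x_1) = 1/5 ∧ 4/5 = 1/5
¬(x_1 ∧ (x_2 ∨ x_1)) = ¬1/5 = 4/5
x_3 ∧ x_2 = 2/5 ∧ 4/5 = 2/5
(x_3 ∧ x_2) ∨ x_3 = 2/5 ∨ 2/5 = 2/5
¬((x_3 ∧ x_2) ∨ x_3) = ¬2/5 = 3/5
¬x_1 = ¬1/5 = 4/5
¬¬x_1 = ¬4/5 = 1/5
¬¬¬x_1 = ¬1/5 = 4/5
¬((x_3 ∧ x_2) ∨ x_3) ∧ ¬¬¬x_1 = 3/5 ∧ 4/5 = 3/5
¬(x_1 ∧ (x_2 ∨ x_1)) ∧ (¬((x_3 ∧ x_2) ∨ x_3) ∧ ¬¬¬x_1) = 4/5 ∧ 3/5 = 3/5
¬(¬(x_1 ∧ (x_2 ∨ x_1)) ∧ (¬((x_3 ∧ x_2) ∨ x_3) ∧ ¬¬¬x_1)) = ¬3/5 = 2/5
x_1 ∧ x_1 = 1/5 ∧ 1/5 = 1/5
(x_1 ∧ x_1) ⊃ x_1 = 1/5 ⊃ 1/5 = 1
((x_1 ∧ x_1) ⊃ x_1) ∨ x_3 = 1 ∨ 2/5 = 1
x_3 ∧ x_2 = 2/5 ∧ 4/5 = 2/5
¬(x_3 ∧ x_2) = ¬2/5 = 3/5
(((x_1 ∧ x_1) ⊃ x_1) ∨ x_3) ⊃ ¬(x_3 ∧ x_2) = 1 ⊃ 3/5 = 3/5
x_3 ∨ x_1 = 2/5 ∨ 1/5 = 2/5
x_1 ∧ x_2 = 1/5 ∧ 4/5 = 1/5
(x_3 ∨ x_1) ∨ (x_1 ∧ x_2) = 2/5 ∨ 1/5 = 2/5
x_2 ⊃ x_1 = 4/5 ⊃ 1/5 = 2/5
((x_3 ∨ x_1) ∨ (x_1 ∧ x_2)) ∨ (x_2 ⊃ x_1) = 2/5 ∨ 2/5 = 2/5
((((x_1 ∧ x_1) ⊃ x_1) ∨ x_3) ⊃ ¬(x_3 ∧ x_2)) ⊃ (((x_3 ∨ x_1) ∨ (x_1 ∧ x_2)) ∨ (x_2 ⊃ x_1)) = 3/5 ⊃ 2/5 = 4/5
¬(¬(x_1 ∧ (x_2 ∨ x_1)) ∧ (¬((x_3 ∧ x_2) ∨ x_3) ∧ ¬¬¬x_1)) ∨ (((((x_1 ∧ x_1) ⊃ x_1) ∨ x_3) ⊃ ¬(x_3 ∧ x_2)) ⊃ (((x_3 ∨ x_1) ∨ (x_1 ∧ x_2)) ∨ (x_2 ⊃ x_1))) = 2/5 ∨ 4/5 = 4/5

4/5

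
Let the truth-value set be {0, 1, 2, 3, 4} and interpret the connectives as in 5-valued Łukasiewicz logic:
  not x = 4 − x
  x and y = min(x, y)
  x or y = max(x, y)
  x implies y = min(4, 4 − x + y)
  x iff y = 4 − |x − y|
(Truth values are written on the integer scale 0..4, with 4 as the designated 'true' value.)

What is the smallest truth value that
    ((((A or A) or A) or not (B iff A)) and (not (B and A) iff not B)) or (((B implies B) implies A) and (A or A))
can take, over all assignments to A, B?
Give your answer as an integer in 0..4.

0

Take A = 0, B = 0:
A or A = 0 or 0 = 0
(A or A) or A = 0 or 0 = 0
B iff A = 0 iff 0 = 4
not (B iff A) = not 4 = 0
((A or A) or A) or not (B iff A) = 0 or 0 = 0
B and A = 0 and 0 = 0
not (B and A) = not 0 = 4
not B = not 0 = 4
not (B and A) iff not B = 4 iff 4 = 4
(((A or A) or A) or not (B iff A)) and (not (B and A) iff not B) = 0 and 4 = 0
B implies B = 0 implies 0 = 4
(B implies B) implies A = 4 implies 0 = 0
A or A = 0 or 0 = 0
((B implies B) implies A) and (A or A) = 0 and 0 = 0
((((A or A) or A) or not (B iff A)) and (not (B and A) iff not B)) or (((B implies B) implies A) and (A or A)) = 0 or 0 = 0
No assignment yields a value below 0, so this is the minimum.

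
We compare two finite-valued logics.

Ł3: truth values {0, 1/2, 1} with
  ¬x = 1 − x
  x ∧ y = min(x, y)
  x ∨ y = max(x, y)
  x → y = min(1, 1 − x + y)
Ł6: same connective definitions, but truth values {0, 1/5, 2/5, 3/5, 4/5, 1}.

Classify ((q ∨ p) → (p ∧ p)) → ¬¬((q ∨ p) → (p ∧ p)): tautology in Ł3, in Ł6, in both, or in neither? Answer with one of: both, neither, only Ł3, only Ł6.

In Ł3: every assignment gives 1 — tautology.
In Ł6: every assignment gives 1 — tautology.

both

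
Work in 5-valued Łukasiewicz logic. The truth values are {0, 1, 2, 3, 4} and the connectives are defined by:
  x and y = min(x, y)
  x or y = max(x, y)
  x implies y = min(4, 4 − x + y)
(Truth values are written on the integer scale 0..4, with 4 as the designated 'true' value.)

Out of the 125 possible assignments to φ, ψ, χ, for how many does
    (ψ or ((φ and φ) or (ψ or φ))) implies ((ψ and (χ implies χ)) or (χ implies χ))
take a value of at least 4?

125

value 4: 125 assignments (counts)
So 125 of the 125 assignments meet the threshold.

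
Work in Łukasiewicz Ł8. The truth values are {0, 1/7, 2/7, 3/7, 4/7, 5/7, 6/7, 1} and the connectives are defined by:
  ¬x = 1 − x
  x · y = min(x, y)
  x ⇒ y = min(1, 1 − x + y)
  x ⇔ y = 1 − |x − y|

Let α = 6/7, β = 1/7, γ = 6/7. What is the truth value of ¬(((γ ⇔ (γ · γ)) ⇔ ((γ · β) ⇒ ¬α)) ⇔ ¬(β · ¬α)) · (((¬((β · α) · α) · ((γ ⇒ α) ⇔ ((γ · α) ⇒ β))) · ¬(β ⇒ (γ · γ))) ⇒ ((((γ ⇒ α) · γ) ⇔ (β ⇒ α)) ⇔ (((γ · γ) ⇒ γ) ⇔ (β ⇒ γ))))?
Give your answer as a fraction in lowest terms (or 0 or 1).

γ · γ = 6/7 · 6/7 = 6/7
γ ⇔ (γ · γ) = 6/7 ⇔ 6/7 = 1
γ · β = 6/7 · 1/7 = 1/7
¬α = ¬6/7 = 1/7
(γ · β) ⇒ ¬α = 1/7 ⇒ 1/7 = 1
(γ ⇔ (γ · γ)) ⇔ ((γ · β) ⇒ ¬α) = 1 ⇔ 1 = 1
¬α = ¬6/7 = 1/7
β · ¬α = 1/7 · 1/7 = 1/7
¬(β · ¬α) = ¬1/7 = 6/7
((γ ⇔ (γ · γ)) ⇔ ((γ · β) ⇒ ¬α)) ⇔ ¬(β · ¬α) = 1 ⇔ 6/7 = 6/7
¬(((γ ⇔ (γ · γ)) ⇔ ((γ · β) ⇒ ¬α)) ⇔ ¬(β · ¬α)) = ¬6/7 = 1/7
β · α = 1/7 · 6/7 = 1/7
(β · α) · α = 1/7 · 6/7 = 1/7
¬((β · α) · α) = ¬1/7 = 6/7
γ ⇒ α = 6/7 ⇒ 6/7 = 1
γ · α = 6/7 · 6/7 = 6/7
(γ · α) ⇒ β = 6/7 ⇒ 1/7 = 2/7
(γ ⇒ α) ⇔ ((γ · α) ⇒ β) = 1 ⇔ 2/7 = 2/7
¬((β · α) · α) · ((γ ⇒ α) ⇔ ((γ · α) ⇒ β)) = 6/7 · 2/7 = 2/7
γ · γ = 6/7 · 6/7 = 6/7
β ⇒ (γ · γ) = 1/7 ⇒ 6/7 = 1
¬(β ⇒ (γ · γ)) = ¬1 = 0
(¬((β · α) · α) · ((γ ⇒ α) ⇔ ((γ · α) ⇒ β))) · ¬(β ⇒ (γ · γ)) = 2/7 · 0 = 0
γ ⇒ α = 6/7 ⇒ 6/7 = 1
(γ ⇒ α) · γ = 1 · 6/7 = 6/7
β ⇒ α = 1/7 ⇒ 6/7 = 1
((γ ⇒ α) · γ) ⇔ (β ⇒ α) = 6/7 ⇔ 1 = 6/7
γ · γ = 6/7 · 6/7 = 6/7
(γ · γ) ⇒ γ = 6/7 ⇒ 6/7 = 1
β ⇒ γ = 1/7 ⇒ 6/7 = 1
((γ · γ) ⇒ γ) ⇔ (β ⇒ γ) = 1 ⇔ 1 = 1
(((γ ⇒ α) · γ) ⇔ (β ⇒ α)) ⇔ (((γ · γ) ⇒ γ) ⇔ (β ⇒ γ)) = 6/7 ⇔ 1 = 6/7
((¬((β · α) · α) · ((γ ⇒ α) ⇔ ((γ · α) ⇒ β))) · ¬(β ⇒ (γ · γ))) ⇒ ((((γ ⇒ α) · γ) ⇔ (β ⇒ α)) ⇔ (((γ · γ) ⇒ γ) ⇔ (β ⇒ γ))) = 0 ⇒ 6/7 = 1
¬(((γ ⇔ (γ · γ)) ⇔ ((γ · β) ⇒ ¬α)) ⇔ ¬(β · ¬α)) · (((¬((β · α) · α) · ((γ ⇒ α) ⇔ ((γ · α) ⇒ β))) · ¬(β ⇒ (γ · γ))) ⇒ ((((γ ⇒ α) · γ) ⇔ (β ⇒ α)) ⇔ (((γ · γ) ⇒ γ) ⇔ (β ⇒ γ)))) = 1/7 · 1 = 1/7

1/7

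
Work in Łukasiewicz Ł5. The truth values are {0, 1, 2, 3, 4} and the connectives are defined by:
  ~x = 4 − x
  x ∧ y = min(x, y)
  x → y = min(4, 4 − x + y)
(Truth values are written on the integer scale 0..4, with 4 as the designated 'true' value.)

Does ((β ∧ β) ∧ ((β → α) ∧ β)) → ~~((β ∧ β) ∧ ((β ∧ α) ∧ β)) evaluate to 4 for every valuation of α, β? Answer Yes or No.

No

Counterexample: take α = 0, β = 1.
β ∧ β = 1 ∧ 1 = 1
β → α = 1 → 0 = 3
(β → α) ∧ β = 3 ∧ 1 = 1
(β ∧ β) ∧ ((β → α) ∧ β) = 1 ∧ 1 = 1
β ∧ β = 1 ∧ 1 = 1
β ∧ α = 1 ∧ 0 = 0
(β ∧ α) ∧ β = 0 ∧ 1 = 0
(β ∧ β) ∧ ((β ∧ α) ∧ β) = 1 ∧ 0 = 0
~((β ∧ β) ∧ ((β ∧ α) ∧ β)) = ~0 = 4
~~((β ∧ β) ∧ ((β ∧ α) ∧ β)) = ~4 = 0
((β ∧ β) ∧ ((β → α) ∧ β)) → ~~((β ∧ β) ∧ ((β ∧ α) ∧ β)) = 1 → 0 = 3
This gives 3 ≠ 4.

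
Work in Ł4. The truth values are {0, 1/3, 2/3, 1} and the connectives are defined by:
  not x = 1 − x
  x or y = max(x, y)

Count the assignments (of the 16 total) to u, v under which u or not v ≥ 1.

7

u = 0, v = 0 ↦ 1  ≥
u = 0, v = 1/3 ↦ 2/3  <
u = 0, v = 2/3 ↦ 1/3  <
u = 0, v = 1 ↦ 0  <
u = 1/3, v = 0 ↦ 1  ≥
u = 1/3, v = 1/3 ↦ 2/3  <
u = 1/3, v = 2/3 ↦ 1/3  <
u = 1/3, v = 1 ↦ 1/3  <
u = 2/3, v = 0 ↦ 1  ≥
u = 2/3, v = 1/3 ↦ 2/3  <
u = 2/3, v = 2/3 ↦ 2/3  <
u = 2/3, v = 1 ↦ 2/3  <
u = 1, v = 0 ↦ 1  ≥
u = 1, v = 1/3 ↦ 1  ≥
u = 1, v = 2/3 ↦ 1  ≥
u = 1, v = 1 ↦ 1  ≥
So 7 of the 16 assignments meet the threshold.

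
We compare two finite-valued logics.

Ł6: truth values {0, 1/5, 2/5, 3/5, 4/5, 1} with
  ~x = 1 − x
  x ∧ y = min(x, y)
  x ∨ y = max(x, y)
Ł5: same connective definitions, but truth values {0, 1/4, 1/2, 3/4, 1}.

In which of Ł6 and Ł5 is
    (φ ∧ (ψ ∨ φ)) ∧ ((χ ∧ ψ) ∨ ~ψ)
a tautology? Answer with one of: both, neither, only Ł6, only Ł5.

In Ł6: at φ = 0, ψ = 0, χ = 0 the value is 0 — not a tautology.
In Ł5: at φ = 0, ψ = 0, χ = 0 the value is 0 — not a tautology.

neither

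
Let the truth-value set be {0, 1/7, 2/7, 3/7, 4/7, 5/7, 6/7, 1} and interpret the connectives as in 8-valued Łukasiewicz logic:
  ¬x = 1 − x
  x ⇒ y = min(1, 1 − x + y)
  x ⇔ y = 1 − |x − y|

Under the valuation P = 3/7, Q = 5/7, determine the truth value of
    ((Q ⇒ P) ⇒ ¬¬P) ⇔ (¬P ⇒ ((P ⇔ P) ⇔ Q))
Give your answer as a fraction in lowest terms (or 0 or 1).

Q ⇒ P = 5/7 ⇒ 3/7 = 5/7
¬P = ¬3/7 = 4/7
¬¬P = ¬4/7 = 3/7
(Q ⇒ P) ⇒ ¬¬P = 5/7 ⇒ 3/7 = 5/7
¬P = ¬3/7 = 4/7
P ⇔ P = 3/7 ⇔ 3/7 = 1
(P ⇔ P) ⇔ Q = 1 ⇔ 5/7 = 5/7
¬P ⇒ ((P ⇔ P) ⇔ Q) = 4/7 ⇒ 5/7 = 1
((Q ⇒ P) ⇒ ¬¬P) ⇔ (¬P ⇒ ((P ⇔ P) ⇔ Q)) = 5/7 ⇔ 1 = 5/7

5/7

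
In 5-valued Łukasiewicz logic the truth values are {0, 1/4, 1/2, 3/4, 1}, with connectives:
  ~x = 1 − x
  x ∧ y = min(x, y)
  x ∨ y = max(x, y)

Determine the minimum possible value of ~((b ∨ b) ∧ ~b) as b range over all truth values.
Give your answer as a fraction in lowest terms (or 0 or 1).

Take b = 1/2:
b ∨ b = 1/2 ∨ 1/2 = 1/2
~b = ~1/2 = 1/2
(b ∨ b) ∧ ~b = 1/2 ∧ 1/2 = 1/2
~((b ∨ b) ∧ ~b) = ~1/2 = 1/2
No assignment yields a value below 1/2, so this is the minimum.

1/2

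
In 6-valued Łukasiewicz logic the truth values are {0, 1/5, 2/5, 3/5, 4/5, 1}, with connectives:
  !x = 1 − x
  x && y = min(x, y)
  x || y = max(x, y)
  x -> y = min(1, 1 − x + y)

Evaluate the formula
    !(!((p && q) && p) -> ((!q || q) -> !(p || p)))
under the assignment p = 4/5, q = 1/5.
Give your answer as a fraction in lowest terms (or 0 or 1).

p && q = 4/5 && 1/5 = 1/5
(p && q) && p = 1/5 && 4/5 = 1/5
!((p && q) && p) = !1/5 = 4/5
!q = !1/5 = 4/5
!q || q = 4/5 || 1/5 = 4/5
p || p = 4/5 || 4/5 = 4/5
!(p || p) = !4/5 = 1/5
(!q || q) -> !(p || p) = 4/5 -> 1/5 = 2/5
!((p && q) && p) -> ((!q || q) -> !(p || p)) = 4/5 -> 2/5 = 3/5
!(!((p && q) && p) -> ((!q || q) -> !(p || p))) = !3/5 = 2/5

2/5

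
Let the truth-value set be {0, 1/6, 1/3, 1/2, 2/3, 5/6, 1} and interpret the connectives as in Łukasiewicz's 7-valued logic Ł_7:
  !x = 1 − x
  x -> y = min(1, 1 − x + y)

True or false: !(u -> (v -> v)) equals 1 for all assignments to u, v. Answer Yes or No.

Counterexample: take u = 0, v = 0.
v -> v = 0 -> 0 = 1
u -> (v -> v) = 0 -> 1 = 1
!(u -> (v -> v)) = !1 = 0
This gives 0 ≠ 1.

No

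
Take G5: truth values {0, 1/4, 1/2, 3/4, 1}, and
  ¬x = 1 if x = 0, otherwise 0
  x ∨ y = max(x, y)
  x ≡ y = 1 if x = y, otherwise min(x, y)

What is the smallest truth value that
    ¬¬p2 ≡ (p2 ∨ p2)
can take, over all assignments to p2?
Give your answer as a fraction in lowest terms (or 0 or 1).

1/4

Take p2 = 1/4:
¬p2 = ¬1/4 = 0
¬¬p2 = ¬0 = 1
p2 ∨ p2 = 1/4 ∨ 1/4 = 1/4
¬¬p2 ≡ (p2 ∨ p2) = 1 ≡ 1/4 = 1/4
No assignment yields a value below 1/4, so this is the minimum.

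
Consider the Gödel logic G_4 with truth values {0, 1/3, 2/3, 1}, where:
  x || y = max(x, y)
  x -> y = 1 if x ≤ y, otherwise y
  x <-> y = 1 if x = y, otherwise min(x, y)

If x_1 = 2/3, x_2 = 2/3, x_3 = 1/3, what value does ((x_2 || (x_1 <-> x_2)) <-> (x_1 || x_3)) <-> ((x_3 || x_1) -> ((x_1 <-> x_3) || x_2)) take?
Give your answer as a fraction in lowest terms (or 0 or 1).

x_1 <-> x_2 = 2/3 <-> 2/3 = 1
x_2 || (x_1 <-> x_2) = 2/3 || 1 = 1
x_1 || x_3 = 2/3 || 1/3 = 2/3
(x_2 || (x_1 <-> x_2)) <-> (x_1 || x_3) = 1 <-> 2/3 = 2/3
x_3 || x_1 = 1/3 || 2/3 = 2/3
x_1 <-> x_3 = 2/3 <-> 1/3 = 1/3
(x_1 <-> x_3) || x_2 = 1/3 || 2/3 = 2/3
(x_3 || x_1) -> ((x_1 <-> x_3) || x_2) = 2/3 -> 2/3 = 1
((x_2 || (x_1 <-> x_2)) <-> (x_1 || x_3)) <-> ((x_3 || x_1) -> ((x_1 <-> x_3) || x_2)) = 2/3 <-> 1 = 2/3

2/3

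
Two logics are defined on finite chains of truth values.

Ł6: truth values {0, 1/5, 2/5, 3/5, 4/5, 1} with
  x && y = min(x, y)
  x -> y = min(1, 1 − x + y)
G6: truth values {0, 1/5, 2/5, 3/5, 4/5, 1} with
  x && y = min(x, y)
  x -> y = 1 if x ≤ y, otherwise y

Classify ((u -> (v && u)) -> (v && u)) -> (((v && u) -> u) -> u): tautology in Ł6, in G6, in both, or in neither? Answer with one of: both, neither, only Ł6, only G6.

only Ł6

In Ł6: every assignment gives 1 — tautology.
In G6: at u = 1/5, v = 0 the value is 1/5 — not a tautology.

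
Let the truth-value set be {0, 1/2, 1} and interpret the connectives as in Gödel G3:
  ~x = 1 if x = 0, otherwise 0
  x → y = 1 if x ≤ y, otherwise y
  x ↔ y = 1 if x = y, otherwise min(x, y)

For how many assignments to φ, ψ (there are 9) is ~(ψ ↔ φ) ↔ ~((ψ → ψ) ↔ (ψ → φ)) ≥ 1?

φ = 0, ψ = 0 ↦ 1  ≥
φ = 0, ψ = 1/2 ↦ 1  ≥
φ = 0, ψ = 1 ↦ 1  ≥
φ = 1/2, ψ = 0 ↦ 0  <
φ = 1/2, ψ = 1/2 ↦ 1  ≥
φ = 1/2, ψ = 1 ↦ 1  ≥
φ = 1, ψ = 0 ↦ 0  <
φ = 1, ψ = 1/2 ↦ 1  ≥
φ = 1, ψ = 1 ↦ 1  ≥
So 7 of the 9 assignments meet the threshold.

7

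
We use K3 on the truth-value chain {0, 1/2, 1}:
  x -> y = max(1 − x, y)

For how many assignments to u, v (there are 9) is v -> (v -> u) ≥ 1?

5

u = 0, v = 0 ↦ 1  ≥
u = 0, v = 1/2 ↦ 1/2  <
u = 0, v = 1 ↦ 0  <
u = 1/2, v = 0 ↦ 1  ≥
u = 1/2, v = 1/2 ↦ 1/2  <
u = 1/2, v = 1 ↦ 1/2  <
u = 1, v = 0 ↦ 1  ≥
u = 1, v = 1/2 ↦ 1  ≥
u = 1, v = 1 ↦ 1  ≥
So 5 of the 9 assignments meet the threshold.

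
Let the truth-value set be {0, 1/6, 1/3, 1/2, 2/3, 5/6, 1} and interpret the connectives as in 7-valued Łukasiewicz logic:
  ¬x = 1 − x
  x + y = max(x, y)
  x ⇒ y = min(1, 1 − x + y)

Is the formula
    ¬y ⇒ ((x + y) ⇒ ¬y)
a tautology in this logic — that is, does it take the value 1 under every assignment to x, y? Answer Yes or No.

At x = 5/6, y = 0, for instance:
¬y = ¬0 = 1
x + y = 5/6 + 0 = 5/6
(x + y) ⇒ ¬y = 5/6 ⇒ 1 = 1
¬y ⇒ ((x + y) ⇒ ¬y) = 1 ⇒ 1 = 1
and checking the remaining 48 assignments likewise gives ≥ 1 in every case.

Yes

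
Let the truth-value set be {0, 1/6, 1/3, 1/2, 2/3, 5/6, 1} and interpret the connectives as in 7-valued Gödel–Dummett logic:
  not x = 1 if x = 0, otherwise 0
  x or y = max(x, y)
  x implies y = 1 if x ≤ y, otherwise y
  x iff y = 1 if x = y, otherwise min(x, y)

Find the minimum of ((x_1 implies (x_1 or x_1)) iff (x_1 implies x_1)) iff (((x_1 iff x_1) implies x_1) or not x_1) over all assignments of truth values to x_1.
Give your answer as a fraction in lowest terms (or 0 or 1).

Take x_1 = 1/6:
x_1 or x_1 = 1/6 or 1/6 = 1/6
x_1 implies (x_1 or x_1) = 1/6 implies 1/6 = 1
x_1 implies x_1 = 1/6 implies 1/6 = 1
(x_1 implies (x_1 or x_1)) iff (x_1 implies x_1) = 1 iff 1 = 1
x_1 iff x_1 = 1/6 iff 1/6 = 1
(x_1 iff x_1) implies x_1 = 1 implies 1/6 = 1/6
not x_1 = not 1/6 = 0
((x_1 iff x_1) implies x_1) or not x_1 = 1/6 or 0 = 1/6
((x_1 implies (x_1 or x_1)) iff (x_1 implies x_1)) iff (((x_1 iff x_1) implies x_1) or not x_1) = 1 iff 1/6 = 1/6
No assignment yields a value below 1/6, so this is the minimum.

1/6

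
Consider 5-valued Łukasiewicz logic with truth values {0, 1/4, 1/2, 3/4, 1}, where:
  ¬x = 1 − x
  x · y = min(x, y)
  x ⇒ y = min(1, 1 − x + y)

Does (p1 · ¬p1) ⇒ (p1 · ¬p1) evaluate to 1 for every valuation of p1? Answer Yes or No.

p1 = 0 ↦ 1
p1 = 1/4 ↦ 1
p1 = 1/2 ↦ 1
p1 = 3/4 ↦ 1
p1 = 1 ↦ 1
Every assignment gives a value ≥ 1.

Yes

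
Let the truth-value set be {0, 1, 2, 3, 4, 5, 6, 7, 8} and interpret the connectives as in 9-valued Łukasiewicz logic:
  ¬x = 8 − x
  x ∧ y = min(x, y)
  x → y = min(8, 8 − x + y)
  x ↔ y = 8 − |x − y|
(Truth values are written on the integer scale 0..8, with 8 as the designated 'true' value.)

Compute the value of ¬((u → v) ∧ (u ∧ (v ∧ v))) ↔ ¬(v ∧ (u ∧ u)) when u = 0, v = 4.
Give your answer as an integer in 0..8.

8

u → v = 0 → 4 = 8
v ∧ v = 4 ∧ 4 = 4
u ∧ (v ∧ v) = 0 ∧ 4 = 0
(u → v) ∧ (u ∧ (v ∧ v)) = 8 ∧ 0 = 0
¬((u → v) ∧ (u ∧ (v ∧ v))) = ¬0 = 8
u ∧ u = 0 ∧ 0 = 0
v ∧ (u ∧ u) = 4 ∧ 0 = 0
¬(v ∧ (u ∧ u)) = ¬0 = 8
¬((u → v) ∧ (u ∧ (v ∧ v))) ↔ ¬(v ∧ (u ∧ u)) = 8 ↔ 8 = 8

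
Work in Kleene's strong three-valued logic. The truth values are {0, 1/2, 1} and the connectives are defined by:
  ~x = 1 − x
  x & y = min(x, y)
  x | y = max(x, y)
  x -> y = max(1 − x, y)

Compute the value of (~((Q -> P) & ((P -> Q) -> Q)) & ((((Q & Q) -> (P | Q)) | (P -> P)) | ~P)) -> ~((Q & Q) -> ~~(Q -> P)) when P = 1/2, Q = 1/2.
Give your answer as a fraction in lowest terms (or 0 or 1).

Q -> P = 1/2 -> 1/2 = 1/2
P -> Q = 1/2 -> 1/2 = 1/2
(P -> Q) -> Q = 1/2 -> 1/2 = 1/2
(Q -> P) & ((P -> Q) -> Q) = 1/2 & 1/2 = 1/2
~((Q -> P) & ((P -> Q) -> Q)) = ~1/2 = 1/2
Q & Q = 1/2 & 1/2 = 1/2
P | Q = 1/2 | 1/2 = 1/2
(Q & Q) -> (P | Q) = 1/2 -> 1/2 = 1/2
P -> P = 1/2 -> 1/2 = 1/2
((Q & Q) -> (P | Q)) | (P -> P) = 1/2 | 1/2 = 1/2
~P = ~1/2 = 1/2
(((Q & Q) -> (P | Q)) | (P -> P)) | ~P = 1/2 | 1/2 = 1/2
~((Q -> P) & ((P -> Q) -> Q)) & ((((Q & Q) -> (P | Q)) | (P -> P)) | ~P) = 1/2 & 1/2 = 1/2
Q & Q = 1/2 & 1/2 = 1/2
Q -> P = 1/2 -> 1/2 = 1/2
~(Q -> P) = ~1/2 = 1/2
~~(Q -> P) = ~1/2 = 1/2
(Q & Q) -> ~~(Q -> P) = 1/2 -> 1/2 = 1/2
~((Q & Q) -> ~~(Q -> P)) = ~1/2 = 1/2
(~((Q -> P) & ((P -> Q) -> Q)) & ((((Q & Q) -> (P | Q)) | (P -> P)) | ~P)) -> ~((Q & Q) -> ~~(Q -> P)) = 1/2 -> 1/2 = 1/2

1/2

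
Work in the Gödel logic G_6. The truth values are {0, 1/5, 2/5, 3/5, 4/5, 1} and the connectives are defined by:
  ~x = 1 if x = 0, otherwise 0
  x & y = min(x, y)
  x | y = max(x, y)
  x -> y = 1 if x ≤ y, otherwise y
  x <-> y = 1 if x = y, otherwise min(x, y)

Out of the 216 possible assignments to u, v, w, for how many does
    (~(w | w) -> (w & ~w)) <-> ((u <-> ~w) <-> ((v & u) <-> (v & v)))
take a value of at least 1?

value 1: 6 assignments (counts)
value 0: 210 assignments
So 6 of the 216 assignments meet the threshold.

6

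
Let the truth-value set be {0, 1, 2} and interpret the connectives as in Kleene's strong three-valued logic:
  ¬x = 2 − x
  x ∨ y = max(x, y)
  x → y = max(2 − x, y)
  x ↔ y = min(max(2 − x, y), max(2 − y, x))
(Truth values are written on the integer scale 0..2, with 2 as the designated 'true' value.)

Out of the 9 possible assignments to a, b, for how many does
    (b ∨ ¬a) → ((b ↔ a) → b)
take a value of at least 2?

a = 0, b = 0 ↦ 0  <
a = 0, b = 1 ↦ 1  <
a = 0, b = 2 ↦ 2  ≥
a = 1, b = 0 ↦ 1  <
a = 1, b = 1 ↦ 1  <
a = 1, b = 2 ↦ 2  ≥
a = 2, b = 0 ↦ 2  ≥
a = 2, b = 1 ↦ 1  <
a = 2, b = 2 ↦ 2  ≥
So 4 of the 9 assignments meet the threshold.

4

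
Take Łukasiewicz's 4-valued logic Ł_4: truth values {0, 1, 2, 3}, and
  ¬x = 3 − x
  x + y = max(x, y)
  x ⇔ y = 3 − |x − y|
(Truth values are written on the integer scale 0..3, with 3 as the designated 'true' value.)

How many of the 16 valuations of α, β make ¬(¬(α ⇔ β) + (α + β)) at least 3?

1

α = 0, β = 0 ↦ 3  ≥
α = 0, β = 1 ↦ 2  <
α = 0, β = 2 ↦ 1  <
α = 0, β = 3 ↦ 0  <
α = 1, β = 0 ↦ 2  <
α = 1, β = 1 ↦ 2  <
α = 1, β = 2 ↦ 1  <
α = 1, β = 3 ↦ 0  <
α = 2, β = 0 ↦ 1  <
α = 2, β = 1 ↦ 1  <
α = 2, β = 2 ↦ 1  <
α = 2, β = 3 ↦ 0  <
α = 3, β = 0 ↦ 0  <
α = 3, β = 1 ↦ 0  <
α = 3, β = 2 ↦ 0  <
α = 3, β = 3 ↦ 0  <
So 1 of the 16 assignments meets the threshold.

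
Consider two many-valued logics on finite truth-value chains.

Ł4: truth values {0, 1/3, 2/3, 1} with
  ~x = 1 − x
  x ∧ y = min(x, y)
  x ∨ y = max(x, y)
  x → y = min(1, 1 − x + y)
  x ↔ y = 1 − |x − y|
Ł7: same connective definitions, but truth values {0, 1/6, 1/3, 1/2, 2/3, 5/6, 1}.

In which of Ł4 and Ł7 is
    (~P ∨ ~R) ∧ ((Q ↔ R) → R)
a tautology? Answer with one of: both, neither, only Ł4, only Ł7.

In Ł4: at P = 0, Q = 0, R = 0 the value is 0 — not a tautology.
In Ł7: at P = 0, Q = 0, R = 0 the value is 0 — not a tautology.

neither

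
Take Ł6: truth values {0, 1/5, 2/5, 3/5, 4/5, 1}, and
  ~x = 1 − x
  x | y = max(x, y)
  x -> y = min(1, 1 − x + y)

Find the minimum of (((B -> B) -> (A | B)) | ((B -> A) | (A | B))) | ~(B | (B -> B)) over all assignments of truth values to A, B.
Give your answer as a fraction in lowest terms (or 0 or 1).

3/5

Take A = 0, B = 2/5:
B -> B = 2/5 -> 2/5 = 1
A | B = 0 | 2/5 = 2/5
(B -> B) -> (A | B) = 1 -> 2/5 = 2/5
B -> A = 2/5 -> 0 = 3/5
A | B = 0 | 2/5 = 2/5
(B -> A) | (A | B) = 3/5 | 2/5 = 3/5
((B -> B) -> (A | B)) | ((B -> A) | (A | B)) = 2/5 | 3/5 = 3/5
B -> B = 2/5 -> 2/5 = 1
B | (B -> B) = 2/5 | 1 = 1
~(B | (B -> B)) = ~1 = 0
(((B -> B) -> (A | B)) | ((B -> A) | (A | B))) | ~(B | (B -> B)) = 3/5 | 0 = 3/5
No assignment yields a value below 3/5, so this is the minimum.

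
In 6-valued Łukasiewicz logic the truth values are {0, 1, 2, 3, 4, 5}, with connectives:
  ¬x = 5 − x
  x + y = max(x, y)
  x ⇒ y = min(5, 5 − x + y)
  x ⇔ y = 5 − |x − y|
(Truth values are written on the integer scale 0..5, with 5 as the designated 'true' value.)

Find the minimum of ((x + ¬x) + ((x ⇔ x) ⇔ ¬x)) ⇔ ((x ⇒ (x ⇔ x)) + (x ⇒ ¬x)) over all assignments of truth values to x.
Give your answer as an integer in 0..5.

Take x = 2:
¬x = ¬2 = 3
x + ¬x = 2 + 3 = 3
x ⇔ x = 2 ⇔ 2 = 5
¬x = ¬2 = 3
(x ⇔ x) ⇔ ¬x = 5 ⇔ 3 = 3
(x + ¬x) + ((x ⇔ x) ⇔ ¬x) = 3 + 3 = 3
x ⇔ x = 2 ⇔ 2 = 5
x ⇒ (x ⇔ x) = 2 ⇒ 5 = 5
¬x = ¬2 = 3
x ⇒ ¬x = 2 ⇒ 3 = 5
(x ⇒ (x ⇔ x)) + (x ⇒ ¬x) = 5 + 5 = 5
((x + ¬x) + ((x ⇔ x) ⇔ ¬x)) ⇔ ((x ⇒ (x ⇔ x)) + (x ⇒ ¬x)) = 3 ⇔ 5 = 3
No assignment yields a value below 3, so this is the minimum.

3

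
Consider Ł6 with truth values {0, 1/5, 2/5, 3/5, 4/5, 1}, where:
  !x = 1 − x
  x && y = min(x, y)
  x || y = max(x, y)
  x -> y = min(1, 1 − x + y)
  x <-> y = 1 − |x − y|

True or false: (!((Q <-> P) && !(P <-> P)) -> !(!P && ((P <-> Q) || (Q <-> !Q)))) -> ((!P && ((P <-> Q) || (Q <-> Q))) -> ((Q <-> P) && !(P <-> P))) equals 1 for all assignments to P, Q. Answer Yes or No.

Counterexample: take P = 0, Q = 1/5.
Q <-> P = 1/5 <-> 0 = 4/5
P <-> P = 0 <-> 0 = 1
!(P <-> P) = !1 = 0
(Q <-> P) && !(P <-> P) = 4/5 && 0 = 0
!((Q <-> P) && !(P <-> P)) = !0 = 1
!P = !0 = 1
P <-> Q = 0 <-> 1/5 = 4/5
!Q = !1/5 = 4/5
Q <-> !Q = 1/5 <-> 4/5 = 2/5
(P <-> Q) || (Q <-> !Q) = 4/5 || 2/5 = 4/5
!P && ((P <-> Q) || (Q <-> !Q)) = 1 && 4/5 = 4/5
!(!P && ((P <-> Q) || (Q <-> !Q))) = !4/5 = 1/5
!((Q <-> P) && !(P <-> P)) -> !(!P && ((P <-> Q) || (Q <-> !Q))) = 1 -> 1/5 = 1/5
!P = !0 = 1
P <-> Q = 0 <-> 1/5 = 4/5
Q <-> Q = 1/5 <-> 1/5 = 1
(P <-> Q) || (Q <-> Q) = 4/5 || 1 = 1
!P && ((P <-> Q) || (Q <-> Q)) = 1 && 1 = 1
Q <-> P = 1/5 <-> 0 = 4/5
P <-> P = 0 <-> 0 = 1
!(P <-> P) = !1 = 0
(Q <-> P) && !(P <-> P) = 4/5 && 0 = 0
(!P && ((P <-> Q) || (Q <-> Q))) -> ((Q <-> P) && !(P <-> P)) = 1 -> 0 = 0
(!((Q <-> P) && !(P <-> P)) -> !(!P && ((P <-> Q) || (Q <-> !Q)))) -> ((!P && ((P <-> Q) || (Q <-> Q))) -> ((Q <-> P) && !(P <-> P))) = 1/5 -> 0 = 4/5
This gives 4/5 ≠ 1.

No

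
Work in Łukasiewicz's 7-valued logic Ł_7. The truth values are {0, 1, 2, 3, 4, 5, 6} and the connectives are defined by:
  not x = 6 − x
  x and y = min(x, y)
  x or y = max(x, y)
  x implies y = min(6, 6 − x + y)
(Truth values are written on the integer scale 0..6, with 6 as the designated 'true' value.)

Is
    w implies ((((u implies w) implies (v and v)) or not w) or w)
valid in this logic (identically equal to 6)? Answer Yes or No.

Yes

At u = 5, v = 5, w = 4, for instance:
u implies w = 5 implies 4 = 5
v and v = 5 and 5 = 5
(u implies w) implies (v and v) = 5 implies 5 = 6
not w = not 4 = 2
((u implies w) implies (v and v)) or not w = 6 or 2 = 6
(((u implies w) implies (v and v)) or not w) or w = 6 or 4 = 6
w implies ((((u implies w) implies (v and v)) or not w) or w) = 4 implies 6 = 6
and checking the remaining 342 assignments likewise gives ≥ 6 in every case.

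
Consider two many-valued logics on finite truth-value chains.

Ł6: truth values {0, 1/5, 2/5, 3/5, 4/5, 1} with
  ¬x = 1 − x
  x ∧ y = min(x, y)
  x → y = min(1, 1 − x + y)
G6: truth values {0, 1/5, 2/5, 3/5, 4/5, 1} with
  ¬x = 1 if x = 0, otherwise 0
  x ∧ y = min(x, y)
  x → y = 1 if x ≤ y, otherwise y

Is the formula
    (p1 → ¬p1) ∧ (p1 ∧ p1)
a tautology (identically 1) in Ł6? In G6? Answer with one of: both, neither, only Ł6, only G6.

In Ł6: at p1 = 0 the value is 0 — not a tautology.
In G6: at p1 = 0 the value is 0 — not a tautology.

neither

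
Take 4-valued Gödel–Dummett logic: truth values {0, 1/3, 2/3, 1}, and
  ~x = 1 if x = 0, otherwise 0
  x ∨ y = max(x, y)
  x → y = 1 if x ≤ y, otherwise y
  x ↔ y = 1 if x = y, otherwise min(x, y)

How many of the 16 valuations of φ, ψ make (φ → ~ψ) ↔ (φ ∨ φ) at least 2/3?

φ = 0, ψ = 0 ↦ 0  <
φ = 0, ψ = 1/3 ↦ 0  <
φ = 0, ψ = 2/3 ↦ 0  <
φ = 0, ψ = 1 ↦ 0  <
φ = 1/3, ψ = 0 ↦ 1/3  <
φ = 1/3, ψ = 1/3 ↦ 0  <
φ = 1/3, ψ = 2/3 ↦ 0  <
φ = 1/3, ψ = 1 ↦ 0  <
φ = 2/3, ψ = 0 ↦ 2/3  ≥
φ = 2/3, ψ = 1/3 ↦ 0  <
φ = 2/3, ψ = 2/3 ↦ 0  <
φ = 2/3, ψ = 1 ↦ 0  <
φ = 1, ψ = 0 ↦ 1  ≥
φ = 1, ψ = 1/3 ↦ 0  <
φ = 1, ψ = 2/3 ↦ 0  <
φ = 1, ψ = 1 ↦ 0  <
So 2 of the 16 assignments meet the threshold.

2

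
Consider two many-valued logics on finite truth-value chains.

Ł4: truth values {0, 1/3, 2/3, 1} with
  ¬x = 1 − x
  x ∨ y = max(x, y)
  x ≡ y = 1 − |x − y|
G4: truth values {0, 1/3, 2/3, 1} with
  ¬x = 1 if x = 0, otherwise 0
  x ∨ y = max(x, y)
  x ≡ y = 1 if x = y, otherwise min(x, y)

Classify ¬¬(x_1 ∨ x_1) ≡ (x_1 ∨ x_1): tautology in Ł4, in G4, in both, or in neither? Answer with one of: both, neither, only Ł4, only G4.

In Ł4: every assignment gives 1 — tautology.
In G4: at x_1 = 1/3 the value is 1/3 — not a tautology.

only Ł4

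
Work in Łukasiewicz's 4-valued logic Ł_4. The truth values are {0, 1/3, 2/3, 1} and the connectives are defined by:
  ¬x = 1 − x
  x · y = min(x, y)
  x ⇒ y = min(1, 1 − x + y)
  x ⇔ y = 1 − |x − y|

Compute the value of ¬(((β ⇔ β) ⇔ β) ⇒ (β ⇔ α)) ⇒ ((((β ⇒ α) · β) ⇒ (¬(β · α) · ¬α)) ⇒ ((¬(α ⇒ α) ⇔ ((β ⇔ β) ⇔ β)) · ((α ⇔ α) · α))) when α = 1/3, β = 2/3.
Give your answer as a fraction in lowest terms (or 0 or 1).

β ⇔ β = 2/3 ⇔ 2/3 = 1
(β ⇔ β) ⇔ β = 1 ⇔ 2/3 = 2/3
β ⇔ α = 2/3 ⇔ 1/3 = 2/3
((β ⇔ β) ⇔ β) ⇒ (β ⇔ α) = 2/3 ⇒ 2/3 = 1
¬(((β ⇔ β) ⇔ β) ⇒ (β ⇔ α)) = ¬1 = 0
β ⇒ α = 2/3 ⇒ 1/3 = 2/3
(β ⇒ α) · β = 2/3 · 2/3 = 2/3
β · α = 2/3 · 1/3 = 1/3
¬(β · α) = ¬1/3 = 2/3
¬α = ¬1/3 = 2/3
¬(β · α) · ¬α = 2/3 · 2/3 = 2/3
((β ⇒ α) · β) ⇒ (¬(β · α) · ¬α) = 2/3 ⇒ 2/3 = 1
α ⇒ α = 1/3 ⇒ 1/3 = 1
¬(α ⇒ α) = ¬1 = 0
β ⇔ β = 2/3 ⇔ 2/3 = 1
(β ⇔ β) ⇔ β = 1 ⇔ 2/3 = 2/3
¬(α ⇒ α) ⇔ ((β ⇔ β) ⇔ β) = 0 ⇔ 2/3 = 1/3
α ⇔ α = 1/3 ⇔ 1/3 = 1
(α ⇔ α) · α = 1 · 1/3 = 1/3
(¬(α ⇒ α) ⇔ ((β ⇔ β) ⇔ β)) · ((α ⇔ α) · α) = 1/3 · 1/3 = 1/3
(((β ⇒ α) · β) ⇒ (¬(β · α) · ¬α)) ⇒ ((¬(α ⇒ α) ⇔ ((β ⇔ β) ⇔ β)) · ((α ⇔ α) · α)) = 1 ⇒ 1/3 = 1/3
¬(((β ⇔ β) ⇔ β) ⇒ (β ⇔ α)) ⇒ ((((β ⇒ α) · β) ⇒ (¬(β · α) · ¬α)) ⇒ ((¬(α ⇒ α) ⇔ ((β ⇔ β) ⇔ β)) · ((α ⇔ α) · α))) = 0 ⇒ 1/3 = 1

1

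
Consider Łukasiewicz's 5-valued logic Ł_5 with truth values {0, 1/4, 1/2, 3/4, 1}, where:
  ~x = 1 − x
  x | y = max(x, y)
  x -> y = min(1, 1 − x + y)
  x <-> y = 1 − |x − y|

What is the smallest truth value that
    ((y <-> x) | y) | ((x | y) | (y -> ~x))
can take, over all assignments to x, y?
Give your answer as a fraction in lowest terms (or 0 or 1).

Take x = 1/2, y = 3/4:
y <-> x = 3/4 <-> 1/2 = 3/4
(y <-> x) | y = 3/4 | 3/4 = 3/4
x | y = 1/2 | 3/4 = 3/4
~x = ~1/2 = 1/2
y -> ~x = 3/4 -> 1/2 = 3/4
(x | y) | (y -> ~x) = 3/4 | 3/4 = 3/4
((y <-> x) | y) | ((x | y) | (y -> ~x)) = 3/4 | 3/4 = 3/4
No assignment yields a value below 3/4, so this is the minimum.

3/4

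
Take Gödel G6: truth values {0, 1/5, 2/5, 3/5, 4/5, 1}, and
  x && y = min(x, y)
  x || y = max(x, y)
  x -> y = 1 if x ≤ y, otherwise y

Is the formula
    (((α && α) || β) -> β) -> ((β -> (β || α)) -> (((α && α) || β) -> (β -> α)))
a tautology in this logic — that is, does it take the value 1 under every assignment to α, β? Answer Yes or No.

No

Counterexample: take α = 0, β = 1/5.
α && α = 0 && 0 = 0
(α && α) || β = 0 || 1/5 = 1/5
((α && α) || β) -> β = 1/5 -> 1/5 = 1
β || α = 1/5 || 0 = 1/5
β -> (β || α) = 1/5 -> 1/5 = 1
α && α = 0 && 0 = 0
(α && α) || β = 0 || 1/5 = 1/5
β -> α = 1/5 -> 0 = 0
((α && α) || β) -> (β -> α) = 1/5 -> 0 = 0
(β -> (β || α)) -> (((α && α) || β) -> (β -> α)) = 1 -> 0 = 0
(((α && α) || β) -> β) -> ((β -> (β || α)) -> (((α && α) || β) -> (β -> α))) = 1 -> 0 = 0
This gives 0 ≠ 1.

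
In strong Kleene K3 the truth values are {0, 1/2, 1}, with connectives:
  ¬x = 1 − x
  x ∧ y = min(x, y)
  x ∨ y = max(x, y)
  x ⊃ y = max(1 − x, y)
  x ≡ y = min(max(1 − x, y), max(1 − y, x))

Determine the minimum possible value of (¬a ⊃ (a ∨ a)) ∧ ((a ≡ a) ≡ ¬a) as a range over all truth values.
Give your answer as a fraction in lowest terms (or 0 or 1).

0

Take a = 0:
¬a = ¬0 = 1
a ∨ a = 0 ∨ 0 = 0
¬a ⊃ (a ∨ a) = 1 ⊃ 0 = 0
a ≡ a = 0 ≡ 0 = 1
¬a = ¬0 = 1
(a ≡ a) ≡ ¬a = 1 ≡ 1 = 1
(¬a ⊃ (a ∨ a)) ∧ ((a ≡ a) ≡ ¬a) = 0 ∧ 1 = 0
No assignment yields a value below 0, so this is the minimum.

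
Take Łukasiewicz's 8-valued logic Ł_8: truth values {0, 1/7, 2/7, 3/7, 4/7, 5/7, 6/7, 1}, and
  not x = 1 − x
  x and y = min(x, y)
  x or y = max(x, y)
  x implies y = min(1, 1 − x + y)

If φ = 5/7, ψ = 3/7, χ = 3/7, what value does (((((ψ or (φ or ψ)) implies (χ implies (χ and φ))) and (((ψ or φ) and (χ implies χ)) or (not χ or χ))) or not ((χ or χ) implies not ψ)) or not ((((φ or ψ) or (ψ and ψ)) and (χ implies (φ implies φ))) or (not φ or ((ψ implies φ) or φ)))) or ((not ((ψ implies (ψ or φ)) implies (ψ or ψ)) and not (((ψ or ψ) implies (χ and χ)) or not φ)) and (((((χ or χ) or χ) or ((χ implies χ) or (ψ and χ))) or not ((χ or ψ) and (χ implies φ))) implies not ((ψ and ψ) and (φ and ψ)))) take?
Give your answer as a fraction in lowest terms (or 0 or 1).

φ or ψ = 5/7 or 3/7 = 5/7
ψ or (φ or ψ) = 3/7 or 5/7 = 5/7
χ and φ = 3/7 and 5/7 = 3/7
χ implies (χ and φ) = 3/7 implies 3/7 = 1
(ψ or (φ or ψ)) implies (χ implies (χ and φ)) = 5/7 implies 1 = 1
ψ or φ = 3/7 or 5/7 = 5/7
χ implies χ = 3/7 implies 3/7 = 1
(ψ or φ) and (χ implies χ) = 5/7 and 1 = 5/7
not χ = not 3/7 = 4/7
not χ or χ = 4/7 or 3/7 = 4/7
((ψ or φ) and (χ implies χ)) or (not χ or χ) = 5/7 or 4/7 = 5/7
((ψ or (φ or ψ)) implies (χ implies (χ and φ))) and (((ψ or φ) and (χ implies χ)) or (not χ or χ)) = 1 and 5/7 = 5/7
χ or χ = 3/7 or 3/7 = 3/7
not ψ = not 3/7 = 4/7
(χ or χ) implies not ψ = 3/7 implies 4/7 = 1
not ((χ or χ) implies not ψ) = not 1 = 0
(((ψ or (φ or ψ)) implies (χ implies (χ and φ))) and (((ψ or φ) and (χ implies χ)) or (not χ or χ))) or not ((χ or χ) implies not ψ) = 5/7 or 0 = 5/7
φ or ψ = 5/7 or 3/7 = 5/7
ψ and ψ = 3/7 and 3/7 = 3/7
(φ or ψ) or (ψ and ψ) = 5/7 or 3/7 = 5/7
φ implies φ = 5/7 implies 5/7 = 1
χ implies (φ implies φ) = 3/7 implies 1 = 1
((φ or ψ) or (ψ and ψ)) and (χ implies (φ implies φ)) = 5/7 and 1 = 5/7
not φ = not 5/7 = 2/7
ψ implies φ = 3/7 implies 5/7 = 1
(ψ implies φ) or φ = 1 or 5/7 = 1
not φ or ((ψ implies φ) or φ) = 2/7 or 1 = 1
(((φ or ψ) or (ψ and ψ)) and (χ implies (φ implies φ))) or (not φ or ((ψ implies φ) or φ)) = 5/7 or 1 = 1
not ((((φ or ψ) or (ψ and ψ)) and (χ implies (φ implies φ))) or (not φ or ((ψ implies φ) or φ))) = not 1 = 0
((((ψ or (φ or ψ)) implies (χ implies (χ and φ))) and (((ψ or φ) and (χ implies χ)) or (not χ or χ))) or not ((χ or χ) implies not ψ)) or not ((((φ or ψ) or (ψ and ψ)) and (χ implies (φ implies φ))) or (not φ or ((ψ implies φ) or φ))) = 5/7 or 0 = 5/7
ψ or φ = 3/7 or 5/7 = 5/7
ψ implies (ψ or φ) = 3/7 implies 5/7 = 1
ψ or ψ = 3/7 or 3/7 = 3/7
(ψ implies (ψ or φ)) implies (ψ or ψ) = 1 implies 3/7 = 3/7
not ((ψ implies (ψ or φ)) implies (ψ or ψ)) = not 3/7 = 4/7
ψ or ψ = 3/7 or 3/7 = 3/7
χ and χ = 3/7 and 3/7 = 3/7
(ψ or ψ) implies (χ and χ) = 3/7 implies 3/7 = 1
not φ = not 5/7 = 2/7
((ψ or ψ) implies (χ and χ)) or not φ = 1 or 2/7 = 1
not (((ψ or ψ) implies (χ and χ)) or not φ) = not 1 = 0
not ((ψ implies (ψ or φ)) implies (ψ or ψ)) and not (((ψ or ψ) implies (χ and χ)) or not φ) = 4/7 and 0 = 0
χ or χ = 3/7 or 3/7 = 3/7
(χ or χ) or χ = 3/7 or 3/7 = 3/7
χ implies χ = 3/7 implies 3/7 = 1
ψ and χ = 3/7 and 3/7 = 3/7
(χ implies χ) or (ψ and χ) = 1 or 3/7 = 1
((χ or χ) or χ) or ((χ implies χ) or (ψ and χ)) = 3/7 or 1 = 1
χ or ψ = 3/7 or 3/7 = 3/7
χ implies φ = 3/7 implies 5/7 = 1
(χ or ψ) and (χ implies φ) = 3/7 and 1 = 3/7
not ((χ or ψ) and (χ implies φ)) = not 3/7 = 4/7
(((χ or χ) or χ) or ((χ implies χ) or (ψ and χ))) or not ((χ or ψ) and (χ implies φ)) = 1 or 4/7 = 1
ψ and ψ = 3/7 and 3/7 = 3/7
φ and ψ = 5/7 and 3/7 = 3/7
(ψ and ψ) and (φ and ψ) = 3/7 and 3/7 = 3/7
not ((ψ and ψ) and (φ and ψ)) = not 3/7 = 4/7
((((χ or χ) or χ) or ((χ implies χ) or (ψ and χ))) or not ((χ or ψ) and (χ implies φ))) implies not ((ψ and ψ) and (φ and ψ)) = 1 implies 4/7 = 4/7
(not ((ψ implies (ψ or φ)) implies (ψ or ψ)) and not (((ψ or ψ) implies (χ and χ)) or not φ)) and (((((χ or χ) or χ) or ((χ implies χ) or (ψ and χ))) or not ((χ or ψ) and (χ implies φ))) implies not ((ψ and ψ) and (φ and ψ))) = 0 and 4/7 = 0
(((((ψ or (φ or ψ)) implies (χ implies (χ and φ))) and (((ψ or φ) and (χ implies χ)) or (not χ or χ))) or not ((χ or χ) implies not ψ)) or not ((((φ or ψ) or (ψ and ψ)) and (χ implies (φ implies φ))) or (not φ or ((ψ implies φ) or φ)))) or ((not ((ψ implies (ψ or φ)) implies (ψ or ψ)) and not (((ψ or ψ) implies (χ and χ)) or not φ)) and (((((χ or χ) or χ) or ((χ implies χ) or (ψ and χ))) or not ((χ or ψ) and (χ implies φ))) implies not ((ψ and ψ) and (φ and ψ)))) = 5/7 or 0 = 5/7

5/7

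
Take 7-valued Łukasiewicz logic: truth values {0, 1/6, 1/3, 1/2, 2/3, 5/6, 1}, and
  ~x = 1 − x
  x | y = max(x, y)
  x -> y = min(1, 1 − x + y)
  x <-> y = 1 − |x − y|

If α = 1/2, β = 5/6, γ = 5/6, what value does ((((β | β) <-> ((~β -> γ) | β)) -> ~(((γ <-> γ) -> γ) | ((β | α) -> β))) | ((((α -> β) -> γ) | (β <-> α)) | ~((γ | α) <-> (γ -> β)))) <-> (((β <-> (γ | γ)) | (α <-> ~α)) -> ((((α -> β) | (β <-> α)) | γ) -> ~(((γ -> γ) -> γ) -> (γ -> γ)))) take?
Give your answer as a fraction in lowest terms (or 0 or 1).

1/6

β | β = 5/6 | 5/6 = 5/6
~β = ~5/6 = 1/6
~β -> γ = 1/6 -> 5/6 = 1
(~β -> γ) | β = 1 | 5/6 = 1
(β | β) <-> ((~β -> γ) | β) = 5/6 <-> 1 = 5/6
γ <-> γ = 5/6 <-> 5/6 = 1
(γ <-> γ) -> γ = 1 -> 5/6 = 5/6
β | α = 5/6 | 1/2 = 5/6
(β | α) -> β = 5/6 -> 5/6 = 1
((γ <-> γ) -> γ) | ((β | α) -> β) = 5/6 | 1 = 1
~(((γ <-> γ) -> γ) | ((β | α) -> β)) = ~1 = 0
((β | β) <-> ((~β -> γ) | β)) -> ~(((γ <-> γ) -> γ) | ((β | α) -> β)) = 5/6 -> 0 = 1/6
α -> β = 1/2 -> 5/6 = 1
(α -> β) -> γ = 1 -> 5/6 = 5/6
β <-> α = 5/6 <-> 1/2 = 2/3
((α -> β) -> γ) | (β <-> α) = 5/6 | 2/3 = 5/6
γ | α = 5/6 | 1/2 = 5/6
γ -> β = 5/6 -> 5/6 = 1
(γ | α) <-> (γ -> β) = 5/6 <-> 1 = 5/6
~((γ | α) <-> (γ -> β)) = ~5/6 = 1/6
(((α -> β) -> γ) | (β <-> α)) | ~((γ | α) <-> (γ -> β)) = 5/6 | 1/6 = 5/6
(((β | β) <-> ((~β -> γ) | β)) -> ~(((γ <-> γ) -> γ) | ((β | α) -> β))) | ((((α -> β) -> γ) | (β <-> α)) | ~((γ | α) <-> (γ -> β))) = 1/6 | 5/6 = 5/6
γ | γ = 5/6 | 5/6 = 5/6
β <-> (γ | γ) = 5/6 <-> 5/6 = 1
~α = ~1/2 = 1/2
α <-> ~α = 1/2 <-> 1/2 = 1
(β <-> (γ | γ)) | (α <-> ~α) = 1 | 1 = 1
α -> β = 1/2 -> 5/6 = 1
β <-> α = 5/6 <-> 1/2 = 2/3
(α -> β) | (β <-> α) = 1 | 2/3 = 1
((α -> β) | (β <-> α)) | γ = 1 | 5/6 = 1
γ -> γ = 5/6 -> 5/6 = 1
(γ -> γ) -> γ = 1 -> 5/6 = 5/6
γ -> γ = 5/6 -> 5/6 = 1
((γ -> γ) -> γ) -> (γ -> γ) = 5/6 -> 1 = 1
~(((γ -> γ) -> γ) -> (γ -> γ)) = ~1 = 0
(((α -> β) | (β <-> α)) | γ) -> ~(((γ -> γ) -> γ) -> (γ -> γ)) = 1 -> 0 = 0
((β <-> (γ | γ)) | (α <-> ~α)) -> ((((α -> β) | (β <-> α)) | γ) -> ~(((γ -> γ) -> γ) -> (γ -> γ))) = 1 -> 0 = 0
((((β | β) <-> ((~β -> γ) | β)) -> ~(((γ <-> γ) -> γ) | ((β | α) -> β))) | ((((α -> β) -> γ) | (β <-> α)) | ~((γ | α) <-> (γ -> β)))) <-> (((β <-> (γ | γ)) | (α <-> ~α)) -> ((((α -> β) | (β <-> α)) | γ) -> ~(((γ -> γ) -> γ) -> (γ -> γ)))) = 5/6 <-> 0 = 1/6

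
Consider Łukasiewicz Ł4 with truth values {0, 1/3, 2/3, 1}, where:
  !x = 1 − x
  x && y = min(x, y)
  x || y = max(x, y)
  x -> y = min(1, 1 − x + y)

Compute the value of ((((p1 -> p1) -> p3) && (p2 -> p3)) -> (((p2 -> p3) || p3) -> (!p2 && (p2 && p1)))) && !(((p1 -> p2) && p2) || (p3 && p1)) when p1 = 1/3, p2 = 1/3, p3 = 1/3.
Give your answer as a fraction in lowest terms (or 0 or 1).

p1 -> p1 = 1/3 -> 1/3 = 1
(p1 -> p1) -> p3 = 1 -> 1/3 = 1/3
p2 -> p3 = 1/3 -> 1/3 = 1
((p1 -> p1) -> p3) && (p2 -> p3) = 1/3 && 1 = 1/3
p2 -> p3 = 1/3 -> 1/3 = 1
(p2 -> p3) || p3 = 1 || 1/3 = 1
!p2 = !1/3 = 2/3
p2 && p1 = 1/3 && 1/3 = 1/3
!p2 && (p2 && p1) = 2/3 && 1/3 = 1/3
((p2 -> p3) || p3) -> (!p2 && (p2 && p1)) = 1 -> 1/3 = 1/3
(((p1 -> p1) -> p3) && (p2 -> p3)) -> (((p2 -> p3) || p3) -> (!p2 && (p2 && p1))) = 1/3 -> 1/3 = 1
p1 -> p2 = 1/3 -> 1/3 = 1
(p1 -> p2) && p2 = 1 && 1/3 = 1/3
p3 && p1 = 1/3 && 1/3 = 1/3
((p1 -> p2) && p2) || (p3 && p1) = 1/3 || 1/3 = 1/3
!(((p1 -> p2) && p2) || (p3 && p1)) = !1/3 = 2/3
((((p1 -> p1) -> p3) && (p2 -> p3)) -> (((p2 -> p3) || p3) -> (!p2 && (p2 && p1)))) && !(((p1 -> p2) && p2) || (p3 && p1)) = 1 && 2/3 = 2/3

2/3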